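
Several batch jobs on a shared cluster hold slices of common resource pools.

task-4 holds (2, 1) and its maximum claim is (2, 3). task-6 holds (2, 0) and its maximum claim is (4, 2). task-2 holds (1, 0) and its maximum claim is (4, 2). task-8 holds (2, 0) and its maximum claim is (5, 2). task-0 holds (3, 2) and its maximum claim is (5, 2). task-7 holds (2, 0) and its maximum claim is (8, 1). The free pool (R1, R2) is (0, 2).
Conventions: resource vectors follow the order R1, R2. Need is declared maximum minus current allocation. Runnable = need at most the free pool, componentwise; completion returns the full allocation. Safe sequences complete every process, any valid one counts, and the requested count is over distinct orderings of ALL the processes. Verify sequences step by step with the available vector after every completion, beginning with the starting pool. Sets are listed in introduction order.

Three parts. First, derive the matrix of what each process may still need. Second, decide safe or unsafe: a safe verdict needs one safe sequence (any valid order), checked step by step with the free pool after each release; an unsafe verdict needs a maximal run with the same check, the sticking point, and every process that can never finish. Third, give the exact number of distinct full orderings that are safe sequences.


(1) Remaining need (order R1, R2):
  task-4: (0, 2)
  task-6: (2, 2)
  task-2: (3, 2)
  task-8: (3, 2)
  task-0: (2, 0)
  task-7: (6, 1)
(2) SAFE — a valid safe sequence is task-4, task-6, task-8, task-2, task-0, task-7.
Key observation: task-4 marks the first exact bind of the order: its need (0, 2) fits the free (0, 2) with zero slack on a requested resource.
Walking it through:
  pool = (0, 2)
  task-4: need (0, 2) fits (0, 2); releases (2, 1), pool now (2, 3)
  task-6: need (2, 2) fits (2, 3); releases (2, 0), pool now (4, 3)
  task-8: need (3, 2) fits (4, 3); releases (2, 0), pool now (6, 3)
  task-2: need (3, 2) fits (6, 3); releases (1, 0), pool now (7, 3)
  task-0: need (2, 0) fits (7, 3); releases (3, 2), pool now (10, 5)
  task-7: need (6, 1) fits (10, 5); releases (2, 0), pool now (12, 5)
(3) Exactly 34 of the possible complete orderings are safe sequences.


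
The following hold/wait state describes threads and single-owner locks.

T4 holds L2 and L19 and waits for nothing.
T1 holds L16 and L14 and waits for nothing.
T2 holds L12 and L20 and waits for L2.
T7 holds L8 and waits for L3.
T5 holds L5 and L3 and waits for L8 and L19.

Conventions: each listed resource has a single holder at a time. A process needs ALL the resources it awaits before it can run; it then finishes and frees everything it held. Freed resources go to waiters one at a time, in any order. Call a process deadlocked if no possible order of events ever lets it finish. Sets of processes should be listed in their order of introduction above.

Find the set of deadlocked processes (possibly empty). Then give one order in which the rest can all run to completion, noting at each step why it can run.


Deadlocked set: T7 and T5.
Key observation: along T7 -> T5 -> T7, each member waits on what the next one holds — a deadlock; no other process is dragged down with it.
One completion order for the rest: T4, T1, T2.
Step-by-step check:
  T4: no waits; runs immediately, freeing L2 and L19
  T1: no waits; runs immediately, freeing L16 and L14
  run T2 (all its waits — L2 — are resolved); releases L12 and L20


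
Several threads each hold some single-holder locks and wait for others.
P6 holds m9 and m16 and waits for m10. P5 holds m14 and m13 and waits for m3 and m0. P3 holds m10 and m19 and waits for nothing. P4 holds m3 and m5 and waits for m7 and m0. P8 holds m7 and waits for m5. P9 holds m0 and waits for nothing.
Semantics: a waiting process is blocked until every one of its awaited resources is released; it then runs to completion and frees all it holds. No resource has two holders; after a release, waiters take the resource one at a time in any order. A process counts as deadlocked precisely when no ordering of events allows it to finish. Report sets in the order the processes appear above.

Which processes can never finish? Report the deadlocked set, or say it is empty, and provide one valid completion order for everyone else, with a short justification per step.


Deadlocked set: P5, P4 and P8.
Key observation: the loop P4 -> P8 -> P4 blocks itself forever; P5 waits into the deadlock from upstream.
One completion order for the rest: P3, P9, P6.
Step-by-step check:
  P3: no waits; runs immediately, freeing m10 and m19
  P9: no waits; runs immediately, freeing m0
  P6 waits on m10 — all released -> runs and releases m9 and m16


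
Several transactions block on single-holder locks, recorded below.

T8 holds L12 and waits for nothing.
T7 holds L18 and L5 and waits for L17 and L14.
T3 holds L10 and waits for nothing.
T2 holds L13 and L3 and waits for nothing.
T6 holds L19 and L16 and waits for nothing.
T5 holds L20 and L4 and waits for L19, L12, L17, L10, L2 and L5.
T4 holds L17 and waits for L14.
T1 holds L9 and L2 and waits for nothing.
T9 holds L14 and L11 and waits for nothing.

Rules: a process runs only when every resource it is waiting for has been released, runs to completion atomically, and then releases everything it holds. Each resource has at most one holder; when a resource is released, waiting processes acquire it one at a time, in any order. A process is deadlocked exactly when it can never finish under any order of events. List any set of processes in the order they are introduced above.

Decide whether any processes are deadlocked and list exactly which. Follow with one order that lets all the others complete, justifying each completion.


Nothing here is deadlocked.
Key observation: although several processes wait, no cycle exists — each chain bottoms out at a free runner.
A valid finishing order for the others: T6, T3, T9, T4, T8, T2, T1, T7, T5.
Walking it through:
  run T6 (it waits on nothing); releases L19 and L16
  run T3 (it waits on nothing); releases L10
  run T9 (it waits on nothing); releases L14 and L11
  run T4 (all its waits — L14 — are resolved); releases L17
  run T8 (it waits on nothing); releases L12
  run T2 (it waits on nothing); releases L13 and L3
  run T1 (it waits on nothing); releases L9 and L2
  run T7 (all its waits — L17 and L14 — are resolved); releases L18 and L5
  run T5 (all its waits — L19, L12, L17, L10, L2 and L5 — are resolved); releases L20 and L4


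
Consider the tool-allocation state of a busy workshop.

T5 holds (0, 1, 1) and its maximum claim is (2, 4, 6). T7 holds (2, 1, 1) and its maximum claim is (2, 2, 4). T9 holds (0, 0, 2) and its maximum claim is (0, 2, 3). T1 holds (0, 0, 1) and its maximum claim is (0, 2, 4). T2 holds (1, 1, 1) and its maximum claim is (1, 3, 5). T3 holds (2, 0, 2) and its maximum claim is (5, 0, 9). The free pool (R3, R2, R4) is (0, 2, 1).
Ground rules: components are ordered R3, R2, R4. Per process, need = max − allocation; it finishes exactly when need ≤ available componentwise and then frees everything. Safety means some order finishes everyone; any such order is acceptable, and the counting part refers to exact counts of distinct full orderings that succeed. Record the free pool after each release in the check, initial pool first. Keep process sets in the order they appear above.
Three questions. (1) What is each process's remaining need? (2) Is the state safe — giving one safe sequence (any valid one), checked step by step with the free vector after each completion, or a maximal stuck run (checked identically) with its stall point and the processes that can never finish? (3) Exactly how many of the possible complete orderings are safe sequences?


(1) Need matrix, components ordered R3, R2, R4:
  T5: (2, 3, 5)
  T7: (0, 1, 3)
  T9: (0, 2, 1)
  T1: (0, 2, 3)
  T2: (0, 2, 4)
  T3: (3, 0, 7)
(2) SAFE, for example via the order T9, T1, T2, T7, T5, T3.
Key observation: reading the order forward, T9 is the first process whose need (0, 2, 1) meets the free pool (0, 2, 1) exactly on a resource it requests.
Step-by-step check:
  pool = (0, 2, 1)
  T9: need (0, 2, 1) fits (0, 2, 1); releases (0, 0, 2), pool now (0, 2, 3)
  T1: need (0, 2, 3) fits (0, 2, 3); releases (0, 0, 1), pool now (0, 2, 4)
  T2: need (0, 2, 4) fits (0, 2, 4); releases (1, 1, 1), pool now (1, 3, 5)
  T7: need (0, 1, 3) fits (1, 3, 5); releases (2, 1, 1), pool now (3, 4, 6)
  T5: need (2, 3, 5) fits (3, 4, 6); releases (0, 1, 1), pool now (3, 5, 7)
  T3: need (3, 0, 7) fits (3, 5, 7); releases (2, 0, 2), pool now (5, 5, 9)
(3) The exact count: 7 of the possible complete orderings are safe sequences.


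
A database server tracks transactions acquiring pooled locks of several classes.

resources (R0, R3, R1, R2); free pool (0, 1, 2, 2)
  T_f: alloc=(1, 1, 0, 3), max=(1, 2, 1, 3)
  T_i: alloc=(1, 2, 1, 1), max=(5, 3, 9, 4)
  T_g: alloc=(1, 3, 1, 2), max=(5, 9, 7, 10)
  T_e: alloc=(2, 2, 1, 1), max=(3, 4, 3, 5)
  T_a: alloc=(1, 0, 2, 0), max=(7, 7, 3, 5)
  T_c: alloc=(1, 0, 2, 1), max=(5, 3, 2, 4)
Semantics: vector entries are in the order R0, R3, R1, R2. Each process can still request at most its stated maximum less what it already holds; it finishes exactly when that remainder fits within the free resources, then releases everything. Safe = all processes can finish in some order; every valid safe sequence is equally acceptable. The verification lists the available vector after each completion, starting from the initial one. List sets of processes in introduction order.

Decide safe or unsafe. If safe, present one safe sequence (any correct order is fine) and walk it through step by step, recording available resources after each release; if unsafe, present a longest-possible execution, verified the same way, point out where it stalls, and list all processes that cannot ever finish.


UNSAFE — no complete ordering exists.
Key observation: no order helps: past T_f, T_e, the free pool tops out at (3, 4, 3, 6), below what each blocked process needs in R0.
Going as far as possible: T_f, T_e; after that, nothing fits. Check, step by step:
  pool = (0, 1, 2, 2)
  T_f: need (0, 1, 1, 0) fits (0, 1, 2, 2); releases (1, 1, 0, 3), pool now (1, 2, 2, 5)
  T_e: need (1, 2, 2, 4) fits (1, 2, 2, 5); releases (2, 2, 1, 1), pool now (3, 4, 3, 6)
  T_i cannot run: need (4, 1, 8, 3) vs free (3, 4, 3, 6) (insufficient R0 and R1)
  T_g cannot run: need (4, 6, 6, 8) vs free (3, 4, 3, 6) (insufficient R0, R3, R1 and R2)
  T_a cannot run: need (6, 7, 1, 5) vs free (3, 4, 3, 6) (insufficient R0 and R3)
  T_c cannot run: need (4, 3, 0, 3) vs free (3, 4, 3, 6) (insufficient R0)
Never able to finish: T_i, T_g, T_a and T_c.


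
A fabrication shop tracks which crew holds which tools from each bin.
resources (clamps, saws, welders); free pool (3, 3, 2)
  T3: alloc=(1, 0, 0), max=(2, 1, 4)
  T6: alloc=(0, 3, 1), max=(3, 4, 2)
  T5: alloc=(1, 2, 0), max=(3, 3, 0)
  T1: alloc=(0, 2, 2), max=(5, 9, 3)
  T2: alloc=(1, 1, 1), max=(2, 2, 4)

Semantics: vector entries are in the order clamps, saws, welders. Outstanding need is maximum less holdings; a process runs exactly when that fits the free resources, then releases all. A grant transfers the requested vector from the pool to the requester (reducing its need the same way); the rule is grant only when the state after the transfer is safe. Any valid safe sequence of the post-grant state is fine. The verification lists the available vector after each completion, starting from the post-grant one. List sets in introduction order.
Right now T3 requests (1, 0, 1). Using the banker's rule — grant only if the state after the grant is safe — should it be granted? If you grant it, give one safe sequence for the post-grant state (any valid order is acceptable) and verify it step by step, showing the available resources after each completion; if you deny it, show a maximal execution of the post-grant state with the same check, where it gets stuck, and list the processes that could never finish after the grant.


DENY: after the grant no complete ordering would exist.
Key observation: after T5, T6 the pool peaks at (3, 8, 2), and each blocked process is short somewhere: T3 on welders; T1 on clamps; T2 on welders.
After a pretend grant, a maximal execution: T5, T6 — then nothing else fits. Walking it through:
  pool = (2, 3, 1)
  run T5 (needs (2, 1, 0), free (2, 3, 1)); after release of (1, 2, 0) the pool is (3, 5, 1)
  run T6 (needs (3, 1, 1), free (3, 5, 1)); after release of (0, 3, 1) the pool is (3, 8, 2)
  blocked: T3 wants (0, 1, 3), pool (3, 8, 2) — not enough welders
  blocked: T1 wants (5, 7, 1), pool (3, 8, 2) — not enough clamps
  blocked: T2 wants (1, 1, 3), pool (3, 8, 2) — not enough welders
Post-grant, the permanently blocked set is T3, T1 and T2.


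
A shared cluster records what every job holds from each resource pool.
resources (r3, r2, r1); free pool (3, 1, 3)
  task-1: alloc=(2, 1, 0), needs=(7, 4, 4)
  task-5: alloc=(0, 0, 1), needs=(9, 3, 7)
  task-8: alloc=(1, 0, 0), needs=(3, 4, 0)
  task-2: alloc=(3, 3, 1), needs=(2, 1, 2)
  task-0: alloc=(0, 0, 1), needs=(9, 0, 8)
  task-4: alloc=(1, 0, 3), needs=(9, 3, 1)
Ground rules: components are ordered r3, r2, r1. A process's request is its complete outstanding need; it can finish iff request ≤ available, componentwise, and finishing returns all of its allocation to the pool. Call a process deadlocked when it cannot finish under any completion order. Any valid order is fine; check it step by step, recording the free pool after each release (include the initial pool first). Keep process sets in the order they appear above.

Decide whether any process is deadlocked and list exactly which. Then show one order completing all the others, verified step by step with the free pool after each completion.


Nothing here is deadlocked.
Key observation: task-2 fits the free pool immediately, and its release cascades until everyone finishes.
The rest can finish in the order task-2, task-8, task-1, task-4, task-5, task-0. Verifying each step:
  pool = (3, 1, 3)
  task-2: need (2, 1, 2) fits (3, 1, 3); releases (3, 3, 1), pool now (6, 4, 4)
  task-8: need (3, 4, 0) fits (6, 4, 4); releases (1, 0, 0), pool now (7, 4, 4)
  task-1: need (7, 4, 4) fits (7, 4, 4); releases (2, 1, 0), pool now (9, 5, 4)
  task-4: need (9, 3, 1) fits (9, 5, 4); releases (1, 0, 3), pool now (10, 5, 7)
  task-5: need (9, 3, 7) fits (10, 5, 7); releases (0, 0, 1), pool now (10, 5, 8)
  task-0: need (9, 0, 8) fits (10, 5, 8); releases (0, 0, 1), pool now (10, 5, 9)


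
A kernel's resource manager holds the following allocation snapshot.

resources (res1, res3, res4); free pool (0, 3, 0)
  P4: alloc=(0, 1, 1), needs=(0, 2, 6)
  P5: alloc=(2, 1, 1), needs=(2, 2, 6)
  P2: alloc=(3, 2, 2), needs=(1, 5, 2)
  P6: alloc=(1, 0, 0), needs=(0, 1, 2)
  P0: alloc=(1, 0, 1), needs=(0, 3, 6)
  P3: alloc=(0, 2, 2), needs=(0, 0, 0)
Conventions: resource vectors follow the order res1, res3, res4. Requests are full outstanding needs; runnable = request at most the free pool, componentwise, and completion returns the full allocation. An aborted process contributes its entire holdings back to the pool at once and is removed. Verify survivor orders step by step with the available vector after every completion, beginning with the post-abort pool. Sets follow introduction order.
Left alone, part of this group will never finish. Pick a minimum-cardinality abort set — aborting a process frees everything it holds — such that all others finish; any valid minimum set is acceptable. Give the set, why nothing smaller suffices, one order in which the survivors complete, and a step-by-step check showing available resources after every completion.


Minimum abort set: P4 and P5.
Key observation: the returned (2, 2, 2) from P4 and P5 is what brings P0 — unrunnable before, under any order — into play at step 4.
No one abort is enough; case by case: P4 alone leaves P5 blocked (short on res4); P5 alone leaves P4 blocked (short on res4); P2 alone leaves P4 blocked (short on res4); P6 alone leaves P4 blocked (short on res4); P0 alone leaves P4 blocked (short on res4); P3 alone leaves P4 blocked (short on res4).
Survivors finish in the order: P3, P6, P2, P0. Check, step by step (pool after the aborts first):
  pool = (2, 5, 2)
  run P3 (needs (0, 0, 0), free (2, 5, 2)); after release of (0, 2, 2) the pool is (2, 7, 4)
  run P6 (needs (0, 1, 2), free (2, 7, 4)); after release of (1, 0, 0) the pool is (3, 7, 4)
  run P2 (needs (1, 5, 2), free (3, 7, 4)); after release of (3, 2, 2) the pool is (6, 9, 6)
  run P0 (needs (0, 3, 6), free (6, 9, 6)); after release of (1, 0, 1) the pool is (7, 9, 7)


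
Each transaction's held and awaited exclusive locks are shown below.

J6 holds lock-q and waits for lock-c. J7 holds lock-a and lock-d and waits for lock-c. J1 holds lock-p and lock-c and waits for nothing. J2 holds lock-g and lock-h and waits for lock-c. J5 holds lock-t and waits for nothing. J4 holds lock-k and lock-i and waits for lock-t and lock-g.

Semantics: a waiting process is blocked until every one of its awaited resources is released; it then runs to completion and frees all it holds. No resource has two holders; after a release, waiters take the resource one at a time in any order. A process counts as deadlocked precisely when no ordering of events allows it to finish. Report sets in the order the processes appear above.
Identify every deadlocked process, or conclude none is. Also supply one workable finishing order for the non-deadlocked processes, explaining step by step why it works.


Nothing here is deadlocked.
Key observation: every chain of waits terminates; starting from the processes that wait on nothing, all the rest unlock in turn.
The rest can finish in the order J1, J5, J2, J7, J4, J6.
Walking it through:
  J1: no waits; runs immediately, freeing lock-p and lock-c
  J5: no waits; runs immediately, freeing lock-t
  J2: everything it awaited (lock-c) is free; runs, freeing lock-g and lock-h
  J7: everything it awaited (lock-c) is free; runs, freeing lock-a and lock-d
  J4: everything it awaited (lock-t and lock-g) is free; runs, freeing lock-k and lock-i
  J6: everything it awaited (lock-c) is free; runs, freeing lock-q


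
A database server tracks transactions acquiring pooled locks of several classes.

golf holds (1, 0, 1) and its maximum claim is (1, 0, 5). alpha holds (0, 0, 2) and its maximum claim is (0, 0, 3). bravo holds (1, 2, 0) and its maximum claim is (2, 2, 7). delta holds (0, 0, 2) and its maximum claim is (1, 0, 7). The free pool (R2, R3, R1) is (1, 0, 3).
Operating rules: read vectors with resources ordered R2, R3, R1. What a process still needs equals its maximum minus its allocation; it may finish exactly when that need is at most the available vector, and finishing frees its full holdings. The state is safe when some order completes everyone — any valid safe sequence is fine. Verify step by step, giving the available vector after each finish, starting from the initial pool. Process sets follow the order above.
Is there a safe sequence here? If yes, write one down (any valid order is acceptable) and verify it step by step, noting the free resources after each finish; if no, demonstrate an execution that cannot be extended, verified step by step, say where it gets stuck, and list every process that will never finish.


SAFE — a valid safe sequence is alpha, delta, bravo, golf.
Key observation: the first exact fit in this order is delta — it needs (1, 0, 5) with (1, 0, 5) free, meeting a requested resource to the last unit.
Check, step by step:
  pool = (1, 0, 3)
  alpha: need (0, 0, 1) fits (1, 0, 3); releases (0, 0, 2), pool now (1, 0, 5)
  delta: need (1, 0, 5) fits (1, 0, 5); releases (0, 0, 2), pool now (1, 0, 7)
  bravo: need (1, 0, 7) fits (1, 0, 7); releases (1, 2, 0), pool now (2, 2, 7)
  golf: need (0, 0, 4) fits (2, 2, 7); releases (1, 0, 1), pool now (3, 2, 8)


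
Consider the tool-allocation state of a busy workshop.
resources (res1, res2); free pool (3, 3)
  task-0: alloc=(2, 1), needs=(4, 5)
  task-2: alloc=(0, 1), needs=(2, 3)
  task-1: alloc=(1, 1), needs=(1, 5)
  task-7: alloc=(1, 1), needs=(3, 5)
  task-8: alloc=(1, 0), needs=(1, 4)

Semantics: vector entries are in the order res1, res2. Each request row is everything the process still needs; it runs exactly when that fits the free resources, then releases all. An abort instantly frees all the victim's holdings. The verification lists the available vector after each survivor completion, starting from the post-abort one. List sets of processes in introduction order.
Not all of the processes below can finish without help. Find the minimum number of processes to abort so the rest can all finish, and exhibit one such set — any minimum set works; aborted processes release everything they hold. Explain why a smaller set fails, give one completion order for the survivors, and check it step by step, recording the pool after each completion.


Minimum abort set: task-1.
Key observation: no ordering could ever have run task-7 before the abort of task-1; with (1, 1) back in the pool it fits at step 2.
Minimality: the empty abort set fails — the state is deadlocked as it stands.
The survivors complete as task-2, task-7, task-0, task-8. Check, step by step (starting from the post-abort pool):
  pool = (4, 4)
  task-2 needs (2, 3) <= (4, 4) -> finishes; pool += (0, 1) = (4, 5)
  task-7 needs (3, 5) <= (4, 5) -> finishes; pool += (1, 1) = (5, 6)
  task-0 needs (4, 5) <= (5, 6) -> finishes; pool += (2, 1) = (7, 7)
  task-8 needs (1, 4) <= (7, 7) -> finishes; pool += (1, 0) = (8, 7)


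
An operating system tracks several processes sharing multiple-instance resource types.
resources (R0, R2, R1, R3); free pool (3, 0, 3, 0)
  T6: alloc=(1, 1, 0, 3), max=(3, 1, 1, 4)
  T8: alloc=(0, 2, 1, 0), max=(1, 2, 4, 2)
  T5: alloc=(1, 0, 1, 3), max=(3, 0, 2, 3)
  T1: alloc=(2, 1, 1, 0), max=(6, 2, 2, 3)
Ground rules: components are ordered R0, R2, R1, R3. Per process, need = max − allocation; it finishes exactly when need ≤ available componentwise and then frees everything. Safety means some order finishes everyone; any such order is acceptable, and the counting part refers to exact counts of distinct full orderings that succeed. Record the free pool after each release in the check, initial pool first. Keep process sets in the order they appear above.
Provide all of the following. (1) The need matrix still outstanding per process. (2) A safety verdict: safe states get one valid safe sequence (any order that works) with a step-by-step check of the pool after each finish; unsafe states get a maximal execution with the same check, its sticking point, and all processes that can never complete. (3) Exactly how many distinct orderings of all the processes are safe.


(1) Need matrix, components ordered R0, R2, R1, R3:
  T6: (2, 0, 1, 1)
  T8: (1, 0, 3, 2)
  T5: (2, 0, 1, 0)
  T1: (4, 1, 1, 3)
(2) SAFE, for example via the order T5, T6, T1, T8.
Key observation: T1 is the earliest step where a requested resource binds exactly: need (4, 1, 1, 3), pool (5, 1, 4, 6) at its turn.
Step-by-step check:
  pool = (3, 0, 3, 0)
  run T5 (needs (2, 0, 1, 0), free (3, 0, 3, 0)); after release of (1, 0, 1, 3) the pool is (4, 0, 4, 3)
  run T6 (needs (2, 0, 1, 1), free (4, 0, 4, 3)); after release of (1, 1, 0, 3) the pool is (5, 1, 4, 6)
  run T1 (needs (4, 1, 1, 3), free (5, 1, 4, 6)); after release of (2, 1, 1, 0) the pool is (7, 2, 5, 6)
  run T8 (needs (1, 0, 3, 2), free (7, 2, 5, 6)); after release of (0, 2, 1, 0) the pool is (7, 4, 6, 6)
(3) Precisely 4 of the possible complete orderings are safe sequences.


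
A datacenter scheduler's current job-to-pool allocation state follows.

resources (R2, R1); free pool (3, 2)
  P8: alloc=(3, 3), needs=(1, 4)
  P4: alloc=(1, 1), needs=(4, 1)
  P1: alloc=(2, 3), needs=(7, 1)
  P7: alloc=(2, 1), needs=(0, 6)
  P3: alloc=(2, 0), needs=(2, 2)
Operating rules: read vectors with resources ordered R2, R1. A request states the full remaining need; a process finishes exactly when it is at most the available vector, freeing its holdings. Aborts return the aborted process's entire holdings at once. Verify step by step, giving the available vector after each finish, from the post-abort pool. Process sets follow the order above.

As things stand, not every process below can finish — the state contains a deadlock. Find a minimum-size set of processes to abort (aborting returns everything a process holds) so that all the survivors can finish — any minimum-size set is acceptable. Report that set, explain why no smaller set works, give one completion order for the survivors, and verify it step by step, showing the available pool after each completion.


The answer: abort P8.
Key observation: aborting P8 returns (3, 3), and P7 — hopeless before — runs at step 3 with the returned capacity in the pool.
Why nothing smaller works: aborting no one leaves the state deadlocked as given.
One survivor order: P4, P3, P7, P1. Check, step by step (post-abort pool first):
  pool = (6, 5)
  P4: need (4, 1) fits (6, 5); releases (1, 1), pool now (7, 6)
  P3: need (2, 2) fits (7, 6); releases (2, 0), pool now (9, 6)
  P7: need (0, 6) fits (9, 6); releases (2, 1), pool now (11, 7)
  P1: need (7, 1) fits (11, 7); releases (2, 3), pool now (13, 10)


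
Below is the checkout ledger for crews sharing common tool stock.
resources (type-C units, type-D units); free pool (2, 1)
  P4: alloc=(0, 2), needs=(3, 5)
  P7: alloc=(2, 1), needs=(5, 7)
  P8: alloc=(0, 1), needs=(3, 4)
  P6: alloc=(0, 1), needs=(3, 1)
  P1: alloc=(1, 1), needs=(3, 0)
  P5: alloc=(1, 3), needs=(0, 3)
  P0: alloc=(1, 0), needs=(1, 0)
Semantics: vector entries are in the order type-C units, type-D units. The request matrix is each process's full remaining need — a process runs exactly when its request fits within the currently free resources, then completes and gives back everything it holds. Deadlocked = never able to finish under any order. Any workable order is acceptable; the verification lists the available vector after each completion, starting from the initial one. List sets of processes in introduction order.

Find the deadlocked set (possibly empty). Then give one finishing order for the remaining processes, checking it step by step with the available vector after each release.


Nothing here is deadlocked.
Key observation: no deadlock: P0 fits now, and the freed resources carry the rest through.
One completion order for the rest: P0, P1, P6, P5, P4, P7, P8. Verifying each step:
  pool = (2, 1)
  P0: need (1, 0) fits (2, 1); releases (1, 0), pool now (3, 1)
  P1: need (3, 0) fits (3, 1); releases (1, 1), pool now (4, 2)
  P6: need (3, 1) fits (4, 2); releases (0, 1), pool now (4, 3)
  P5: need (0, 3) fits (4, 3); releases (1, 3), pool now (5, 6)
  P4: need (3, 5) fits (5, 6); releases (0, 2), pool now (5, 8)
  P7: need (5, 7) fits (5, 8); releases (2, 1), pool now (7, 9)
  P8: need (3, 4) fits (7, 9); releases (0, 1), pool now (7, 10)


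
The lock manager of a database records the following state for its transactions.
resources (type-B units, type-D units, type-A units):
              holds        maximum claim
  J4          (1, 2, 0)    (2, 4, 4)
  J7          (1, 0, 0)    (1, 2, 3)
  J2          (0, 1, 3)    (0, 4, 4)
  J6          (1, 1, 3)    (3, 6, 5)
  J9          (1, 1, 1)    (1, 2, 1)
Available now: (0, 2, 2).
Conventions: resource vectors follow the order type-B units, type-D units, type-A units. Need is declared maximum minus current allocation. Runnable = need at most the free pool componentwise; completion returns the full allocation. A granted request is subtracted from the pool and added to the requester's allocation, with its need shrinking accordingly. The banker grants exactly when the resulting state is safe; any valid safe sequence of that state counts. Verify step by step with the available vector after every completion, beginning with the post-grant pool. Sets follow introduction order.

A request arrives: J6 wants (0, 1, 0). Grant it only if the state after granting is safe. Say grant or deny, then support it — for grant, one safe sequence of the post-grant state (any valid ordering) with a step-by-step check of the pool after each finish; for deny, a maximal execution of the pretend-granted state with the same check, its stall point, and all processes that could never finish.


DENY — the pretend-granted state is unsafe.
Key observation: after J9, J7 the pool peaks at (2, 2, 3), and each blocked process is short somewhere: J4 on type-A units; J2 on type-D units; J6 on type-D units.
Pretend the grant happened; the run J9, J7 goes as far as possible. Check, step by step:
  pool = (0, 1, 2)
  run J9 (needs (0, 1, 0), free (0, 1, 2)); after release of (1, 1, 1) the pool is (1, 2, 3)
  run J7 (needs (0, 2, 3), free (1, 2, 3)); after release of (1, 0, 0) the pool is (2, 2, 3)
  J4 cannot run: need (1, 2, 4) vs free (2, 2, 3) (insufficient type-A units)
  J2 cannot run: need (0, 3, 1) vs free (2, 2, 3) (insufficient type-D units)
  J6 cannot run: need (2, 4, 2) vs free (2, 2, 3) (insufficient type-D units)
Had the request been granted, J4, J2 and J6 could never finish.


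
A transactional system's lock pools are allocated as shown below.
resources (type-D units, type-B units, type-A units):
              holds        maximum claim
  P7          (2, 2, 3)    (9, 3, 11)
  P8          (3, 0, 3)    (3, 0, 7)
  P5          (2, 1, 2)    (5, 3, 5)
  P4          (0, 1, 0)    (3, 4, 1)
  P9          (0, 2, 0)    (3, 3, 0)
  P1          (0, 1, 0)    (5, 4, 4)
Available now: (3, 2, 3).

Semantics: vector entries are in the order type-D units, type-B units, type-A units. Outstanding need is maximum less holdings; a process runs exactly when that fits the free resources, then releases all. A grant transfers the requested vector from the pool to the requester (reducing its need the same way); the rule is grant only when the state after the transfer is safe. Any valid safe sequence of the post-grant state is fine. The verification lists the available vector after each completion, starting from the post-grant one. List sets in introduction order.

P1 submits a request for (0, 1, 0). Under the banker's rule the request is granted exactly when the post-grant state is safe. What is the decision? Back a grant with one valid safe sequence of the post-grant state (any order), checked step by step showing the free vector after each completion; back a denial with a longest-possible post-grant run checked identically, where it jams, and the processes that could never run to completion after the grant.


GRANT — the state after the grant stays safe, e.g. via P9, P5, P1, P4, P8, P7.
Key observation: after the grant the pool drops to (3, 1, 3), which still lets P9 finish first and unwind the rest.
Check on the post-grant state, step by step:
  pool = (3, 1, 3)
  run P9 (needs (3, 1, 0), free (3, 1, 3)); after release of (0, 2, 0) the pool is (3, 3, 3)
  run P5 (needs (3, 2, 3), free (3, 3, 3)); after release of (2, 1, 2) the pool is (5, 4, 5)
  run P1 (needs (5, 2, 4), free (5, 4, 5)); after release of (0, 2, 0) the pool is (5, 6, 5)
  run P4 (needs (3, 3, 1), free (5, 6, 5)); after release of (0, 1, 0) the pool is (5, 7, 5)
  run P8 (needs (0, 0, 4), free (5, 7, 5)); after release of (3, 0, 3) the pool is (8, 7, 8)
  run P7 (needs (7, 1, 8), free (8, 7, 8)); after release of (2, 2, 3) the pool is (10, 9, 11)


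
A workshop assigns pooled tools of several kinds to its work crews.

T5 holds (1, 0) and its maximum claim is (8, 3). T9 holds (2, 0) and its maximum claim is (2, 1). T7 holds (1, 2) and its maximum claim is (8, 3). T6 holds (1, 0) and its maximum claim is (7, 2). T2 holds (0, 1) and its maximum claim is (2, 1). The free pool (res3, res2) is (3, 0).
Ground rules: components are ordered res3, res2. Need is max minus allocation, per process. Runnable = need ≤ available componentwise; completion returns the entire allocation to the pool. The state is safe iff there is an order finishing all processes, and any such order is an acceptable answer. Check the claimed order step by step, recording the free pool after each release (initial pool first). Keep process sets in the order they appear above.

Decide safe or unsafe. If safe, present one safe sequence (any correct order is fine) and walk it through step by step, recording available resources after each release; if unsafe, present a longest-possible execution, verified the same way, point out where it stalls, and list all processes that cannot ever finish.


UNSAFE.
Key observation: even finishing T2, T9 leaves just (5, 1) free — too little res3 for any of the remaining processes.
Going as far as possible: T2, T9; after that, nothing fits. Walking it through:
  pool = (3, 0)
  T2: need (2, 0) fits (3, 0); releases (0, 1), pool now (3, 1)
  T9: need (0, 1) fits (3, 1); releases (2, 0), pool now (5, 1)
  T5 still needs (7, 3) but only (5, 1) is free — short on res3 and res2
  T7 still needs (7, 1) but only (5, 1) is free — short on res3
  T6 still needs (6, 2) but only (5, 1) is free — short on res3 and res2
Never able to finish: T5, T7 and T6.


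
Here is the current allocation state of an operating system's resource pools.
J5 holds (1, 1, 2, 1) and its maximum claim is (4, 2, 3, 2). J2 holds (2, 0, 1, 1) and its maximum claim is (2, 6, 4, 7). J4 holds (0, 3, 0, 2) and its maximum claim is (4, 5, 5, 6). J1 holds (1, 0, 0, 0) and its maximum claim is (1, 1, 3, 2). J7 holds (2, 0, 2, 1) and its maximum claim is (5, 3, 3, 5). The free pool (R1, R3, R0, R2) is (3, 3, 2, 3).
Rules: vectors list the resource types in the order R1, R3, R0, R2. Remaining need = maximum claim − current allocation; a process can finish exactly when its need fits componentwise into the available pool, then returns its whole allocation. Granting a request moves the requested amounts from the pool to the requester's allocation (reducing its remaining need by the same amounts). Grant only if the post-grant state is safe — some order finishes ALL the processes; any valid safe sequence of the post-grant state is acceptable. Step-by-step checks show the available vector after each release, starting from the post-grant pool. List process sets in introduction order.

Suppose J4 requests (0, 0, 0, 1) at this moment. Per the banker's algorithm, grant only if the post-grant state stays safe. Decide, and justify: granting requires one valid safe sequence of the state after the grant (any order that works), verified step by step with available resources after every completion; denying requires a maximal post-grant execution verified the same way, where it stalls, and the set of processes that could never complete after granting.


DENY: after the grant no complete ordering would exist.
Key observation: after J5, J1 the pool peaks at (5, 4, 4, 3), and each blocked process is short somewhere: J2 on R3, R2; J4 on R0; J7 on R2.
After a pretend grant, a maximal execution: J5, J1 — then nothing else fits. Verifying each step:
  pool = (3, 3, 2, 2)
  run J5 (needs (3, 1, 1, 1), free (3, 3, 2, 2)); after release of (1, 1, 2, 1) the pool is (4, 4, 4, 3)
  run J1 (needs (0, 1, 3, 2), free (4, 4, 4, 3)); after release of (1, 0, 0, 0) the pool is (5, 4, 4, 3)
  blocked: J2 wants (0, 6, 3, 6), pool (5, 4, 4, 3) — not enough R3 and R2
  blocked: J4 wants (4, 2, 5, 3), pool (5, 4, 4, 3) — not enough R0
  blocked: J7 wants (3, 3, 1, 4), pool (5, 4, 4, 3) — not enough R2
Had the request been granted, J2, J4 and J7 could never finish.


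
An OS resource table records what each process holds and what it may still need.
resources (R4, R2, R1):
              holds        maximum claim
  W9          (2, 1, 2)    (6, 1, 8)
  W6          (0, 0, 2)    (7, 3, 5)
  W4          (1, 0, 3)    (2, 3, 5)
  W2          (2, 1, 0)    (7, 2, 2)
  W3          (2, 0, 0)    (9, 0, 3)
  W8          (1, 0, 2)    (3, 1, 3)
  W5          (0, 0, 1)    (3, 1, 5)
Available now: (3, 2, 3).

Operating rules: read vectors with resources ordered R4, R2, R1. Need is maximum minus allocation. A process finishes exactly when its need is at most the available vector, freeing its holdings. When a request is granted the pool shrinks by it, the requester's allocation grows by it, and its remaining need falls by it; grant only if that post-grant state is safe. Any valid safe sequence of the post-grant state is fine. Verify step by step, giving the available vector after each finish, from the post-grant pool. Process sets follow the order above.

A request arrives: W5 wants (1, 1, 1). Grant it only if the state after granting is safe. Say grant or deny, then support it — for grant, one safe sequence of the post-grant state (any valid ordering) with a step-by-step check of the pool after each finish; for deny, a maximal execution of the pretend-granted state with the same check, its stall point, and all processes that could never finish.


GRANT. The post-grant state is safe; one safe sequence: W8, W5, W9, W4, W3, W6, W2.
Key observation: even at the reduced pool (2, 1, 2), W8 fits immediately, so safety survives the grant.
Check on the post-grant state, step by step:
  pool = (2, 1, 2)
  run W8 (needs (2, 1, 1), free (2, 1, 2)); after release of (1, 0, 2) the pool is (3, 1, 4)
  run W5 (needs (2, 0, 3), free (3, 1, 4)); after release of (1, 1, 2) the pool is (4, 2, 6)
  run W9 (needs (4, 0, 6), free (4, 2, 6)); after release of (2, 1, 2) the pool is (6, 3, 8)
  run W4 (needs (1, 3, 2), free (6, 3, 8)); after release of (1, 0, 3) the pool is (7, 3, 11)
  run W3 (needs (7, 0, 3), free (7, 3, 11)); after release of (2, 0, 0) the pool is (9, 3, 11)
  run W6 (needs (7, 3, 3), free (9, 3, 11)); after release of (0, 0, 2) the pool is (9, 3, 13)
  run W2 (needs (5, 1, 2), free (9, 3, 13)); after release of (2, 1, 0) the pool is (11, 4, 13)


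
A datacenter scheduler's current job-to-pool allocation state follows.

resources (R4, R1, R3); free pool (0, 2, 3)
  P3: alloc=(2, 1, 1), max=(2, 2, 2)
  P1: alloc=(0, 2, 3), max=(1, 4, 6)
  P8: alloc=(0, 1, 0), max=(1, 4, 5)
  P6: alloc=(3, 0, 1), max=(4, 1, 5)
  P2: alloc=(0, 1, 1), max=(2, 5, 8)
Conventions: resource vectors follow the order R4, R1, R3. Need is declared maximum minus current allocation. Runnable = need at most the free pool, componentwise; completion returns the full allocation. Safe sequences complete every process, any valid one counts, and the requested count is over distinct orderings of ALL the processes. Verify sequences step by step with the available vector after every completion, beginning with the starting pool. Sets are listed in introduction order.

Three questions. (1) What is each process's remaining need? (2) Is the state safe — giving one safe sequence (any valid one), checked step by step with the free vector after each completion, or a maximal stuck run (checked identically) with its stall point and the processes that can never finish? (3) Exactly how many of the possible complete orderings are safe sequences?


(1) Remaining need (order R4, R1, R3):
  P3: (0, 1, 1)
  P1: (1, 2, 3)
  P8: (1, 3, 5)
  P6: (1, 1, 4)
  P2: (2, 4, 7)
(2) SAFE, for example via the order P3, P1, P6, P2, P8.
Key observation: nothing binds to the last unit here — the tightest requested-resource margin is 1, first seen at P3 ((0, 1, 1) against (0, 2, 3)).
Verifying each step:
  pool = (0, 2, 3)
  P3: need (0, 1, 1) fits (0, 2, 3); releases (2, 1, 1), pool now (2, 3, 4)
  P1: need (1, 2, 3) fits (2, 3, 4); releases (0, 2, 3), pool now (2, 5, 7)
  P6: need (1, 1, 4) fits (2, 5, 7); releases (3, 0, 1), pool now (5, 5, 8)
  P2: need (2, 4, 7) fits (5, 5, 8); releases (0, 1, 1), pool now (5, 6, 9)
  P8: need (1, 3, 5) fits (5, 6, 9); releases (0, 1, 0), pool now (5, 7, 9)
(3) Precisely 9 of the possible complete orderings are safe sequences.


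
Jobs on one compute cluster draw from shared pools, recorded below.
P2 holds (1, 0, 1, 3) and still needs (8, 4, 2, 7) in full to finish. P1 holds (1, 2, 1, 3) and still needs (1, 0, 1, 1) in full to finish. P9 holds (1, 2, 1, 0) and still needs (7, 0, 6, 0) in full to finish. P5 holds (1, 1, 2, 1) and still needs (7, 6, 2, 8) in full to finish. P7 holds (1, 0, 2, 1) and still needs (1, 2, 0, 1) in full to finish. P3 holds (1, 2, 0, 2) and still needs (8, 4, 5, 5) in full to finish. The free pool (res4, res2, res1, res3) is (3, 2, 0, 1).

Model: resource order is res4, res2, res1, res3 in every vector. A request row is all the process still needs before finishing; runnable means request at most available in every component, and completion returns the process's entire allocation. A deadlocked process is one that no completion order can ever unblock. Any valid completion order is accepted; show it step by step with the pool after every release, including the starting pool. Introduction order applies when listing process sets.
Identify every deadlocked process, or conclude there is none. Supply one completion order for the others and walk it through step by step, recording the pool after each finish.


Deadlocked: P2, P9, P5 and P3.
Key observation: once P7, P1 finish, the pool peaks at (5, 4, 3, 5) — and every remaining process still needs more res4 than that.
The rest can finish in the order P7, P1. Verifying each step:
  pool = (3, 2, 0, 1)
  run P7 (needs (1, 2, 0, 1), free (3, 2, 0, 1)); after release of (1, 0, 2, 1) the pool is (4, 2, 2, 2)
  run P1 (needs (1, 0, 1, 1), free (4, 2, 2, 2)); after release of (1, 2, 1, 3) the pool is (5, 4, 3, 5)
The blocked processes can never fit:
  P2 cannot run: need (8, 4, 2, 7) vs free (5, 4, 3, 5) (insufficient res4 and res3)
  P9 cannot run: need (7, 0, 6, 0) vs free (5, 4, 3, 5) (insufficient res4 and res1)
  P5 cannot run: need (7, 6, 2, 8) vs free (5, 4, 3, 5) (insufficient res4, res2 and res3)
  P3 cannot run: need (8, 4, 5, 5) vs free (5, 4, 3, 5) (insufficient res4 and res1)
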